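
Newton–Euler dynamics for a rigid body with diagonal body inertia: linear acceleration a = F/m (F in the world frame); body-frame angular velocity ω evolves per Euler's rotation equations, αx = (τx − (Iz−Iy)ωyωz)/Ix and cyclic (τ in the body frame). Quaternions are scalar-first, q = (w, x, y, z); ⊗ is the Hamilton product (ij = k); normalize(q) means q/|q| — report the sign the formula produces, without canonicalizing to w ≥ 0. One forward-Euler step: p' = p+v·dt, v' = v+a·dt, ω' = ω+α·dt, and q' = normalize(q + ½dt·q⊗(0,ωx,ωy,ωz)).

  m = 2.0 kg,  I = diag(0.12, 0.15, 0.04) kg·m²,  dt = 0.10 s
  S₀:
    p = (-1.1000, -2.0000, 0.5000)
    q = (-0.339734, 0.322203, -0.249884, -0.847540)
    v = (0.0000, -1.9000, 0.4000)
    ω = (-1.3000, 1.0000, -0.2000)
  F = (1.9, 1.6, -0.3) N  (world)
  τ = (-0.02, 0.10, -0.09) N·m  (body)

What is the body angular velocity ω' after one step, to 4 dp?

ω×(Iω) gyroscopic = (0.0220, 0.0208, -0.0390)
α = I⁻¹(τ − ω×Iω) = (-0.3500, 0.5280, -1.2750)
ω' = ω + α·dt = (-1.3350, 1.0528, -0.3275)

ω' = (-1.3350, 1.0528, -0.3275)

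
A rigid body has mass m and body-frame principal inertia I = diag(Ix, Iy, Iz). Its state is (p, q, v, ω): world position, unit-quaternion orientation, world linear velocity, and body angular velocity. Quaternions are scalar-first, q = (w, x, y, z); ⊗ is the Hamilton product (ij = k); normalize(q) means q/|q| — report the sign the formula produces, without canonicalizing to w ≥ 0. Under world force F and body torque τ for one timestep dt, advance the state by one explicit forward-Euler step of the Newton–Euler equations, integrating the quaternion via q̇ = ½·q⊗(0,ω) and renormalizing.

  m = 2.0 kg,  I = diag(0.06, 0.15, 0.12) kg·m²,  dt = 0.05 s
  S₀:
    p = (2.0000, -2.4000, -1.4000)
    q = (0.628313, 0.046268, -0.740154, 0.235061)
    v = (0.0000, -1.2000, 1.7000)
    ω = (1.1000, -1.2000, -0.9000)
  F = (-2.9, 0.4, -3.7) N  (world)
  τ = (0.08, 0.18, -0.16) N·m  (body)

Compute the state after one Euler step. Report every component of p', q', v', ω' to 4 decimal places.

p' = p + v·dt = (2.0000, -2.4600, -1.3150)
v + (F/m)dt = (-0.0725, -1.1900, 1.6075)
angular accel α = (1.8733, 0.8040, -0.3433)
ω' = ω + α·dt = (1.1937, -1.1598, -0.9172)
q⊗(0,ω) = (-0.7275247, 1.6393561, -0.4537673, 0.1931661)
q + ½dt·q⊗(0,ω), renormalized = (0.6095, 0.0872, -0.7507, 0.2396)

p' = (2.0000, -2.4600, -1.3150)
q' = (0.6095, 0.0872, -0.7507, 0.2396)
v' = (-0.0725, -1.1900, 1.6075)
ω' = (1.1937, -1.1598, -0.9172)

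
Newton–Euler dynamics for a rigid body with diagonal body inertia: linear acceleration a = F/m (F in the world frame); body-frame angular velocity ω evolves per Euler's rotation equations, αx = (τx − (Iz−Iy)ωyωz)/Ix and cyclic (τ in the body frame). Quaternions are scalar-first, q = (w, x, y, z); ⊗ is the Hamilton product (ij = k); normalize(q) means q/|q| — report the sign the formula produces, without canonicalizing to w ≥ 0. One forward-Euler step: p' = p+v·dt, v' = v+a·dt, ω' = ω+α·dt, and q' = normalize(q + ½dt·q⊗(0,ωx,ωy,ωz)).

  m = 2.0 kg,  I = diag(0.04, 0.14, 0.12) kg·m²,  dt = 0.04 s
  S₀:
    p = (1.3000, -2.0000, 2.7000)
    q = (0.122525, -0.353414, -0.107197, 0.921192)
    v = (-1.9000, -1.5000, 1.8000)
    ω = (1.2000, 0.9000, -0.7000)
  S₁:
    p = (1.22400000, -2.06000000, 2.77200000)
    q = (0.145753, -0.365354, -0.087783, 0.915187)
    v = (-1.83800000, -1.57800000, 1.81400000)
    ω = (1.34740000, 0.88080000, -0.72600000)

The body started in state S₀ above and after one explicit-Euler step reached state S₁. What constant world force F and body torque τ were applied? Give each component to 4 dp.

Δω = ω₁−ω₀ = (0.14740000, -0.01920000, -0.02600000)
applied torque τ = (0.1600, 0.0000, 0.0300)
Δv = v₁−v₀ = (0.06200000, -0.07800000, 0.01400000)
m·(v₁−v₀)/dt = (3.1000, -3.9000, 0.7000)

F = (3.1000, -3.9000, 0.7000)
τ = (0.1600, 0.0000, 0.0300)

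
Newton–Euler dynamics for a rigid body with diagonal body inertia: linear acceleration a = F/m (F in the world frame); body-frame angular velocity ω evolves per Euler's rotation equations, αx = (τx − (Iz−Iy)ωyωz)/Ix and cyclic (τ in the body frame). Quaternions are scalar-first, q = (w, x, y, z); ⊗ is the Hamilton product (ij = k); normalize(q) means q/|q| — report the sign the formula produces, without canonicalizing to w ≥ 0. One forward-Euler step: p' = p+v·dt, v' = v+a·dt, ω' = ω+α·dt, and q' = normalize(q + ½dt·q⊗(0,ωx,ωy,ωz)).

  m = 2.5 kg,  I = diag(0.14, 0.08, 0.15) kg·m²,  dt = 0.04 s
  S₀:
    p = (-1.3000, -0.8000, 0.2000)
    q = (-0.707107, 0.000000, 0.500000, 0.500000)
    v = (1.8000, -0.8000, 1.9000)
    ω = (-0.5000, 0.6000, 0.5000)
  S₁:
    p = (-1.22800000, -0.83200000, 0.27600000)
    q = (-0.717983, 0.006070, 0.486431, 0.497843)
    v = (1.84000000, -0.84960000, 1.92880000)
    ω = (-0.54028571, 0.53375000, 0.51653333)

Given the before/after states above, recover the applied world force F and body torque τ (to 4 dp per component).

Δv = v₁−v₀ = (0.04000000, -0.04960000, 0.02880000)
F = m·Δv/dt = (2.5000, -3.1000, 1.8000)
rate change Δω = (-0.04028571, -0.06625000, 0.01653333)
I·α + gyro = (-0.1200, -0.1300, 0.0800)

F = (2.5000, -3.1000, 1.8000)
τ = (-0.1200, -0.1300, 0.0800)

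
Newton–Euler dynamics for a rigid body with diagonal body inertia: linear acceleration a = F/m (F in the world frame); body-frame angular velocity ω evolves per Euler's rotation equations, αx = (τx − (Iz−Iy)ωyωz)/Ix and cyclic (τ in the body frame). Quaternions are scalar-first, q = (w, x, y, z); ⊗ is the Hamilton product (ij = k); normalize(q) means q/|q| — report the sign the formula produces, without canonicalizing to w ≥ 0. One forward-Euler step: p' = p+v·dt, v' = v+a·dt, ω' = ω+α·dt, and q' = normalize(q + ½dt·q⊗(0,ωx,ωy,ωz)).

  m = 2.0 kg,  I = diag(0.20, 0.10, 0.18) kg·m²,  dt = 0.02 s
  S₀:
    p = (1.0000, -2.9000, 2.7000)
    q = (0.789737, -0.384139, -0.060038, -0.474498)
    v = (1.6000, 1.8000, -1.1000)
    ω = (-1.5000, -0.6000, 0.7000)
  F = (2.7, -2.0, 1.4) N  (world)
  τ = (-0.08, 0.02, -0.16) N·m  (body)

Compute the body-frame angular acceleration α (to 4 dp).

α = (-0.2320, 0.4100, -0.3889)

ω×(Iω) gyroscopic = (-0.0336, -0.0210, -0.0900)
angular accel α = (-0.2320, 0.4100, -0.3889)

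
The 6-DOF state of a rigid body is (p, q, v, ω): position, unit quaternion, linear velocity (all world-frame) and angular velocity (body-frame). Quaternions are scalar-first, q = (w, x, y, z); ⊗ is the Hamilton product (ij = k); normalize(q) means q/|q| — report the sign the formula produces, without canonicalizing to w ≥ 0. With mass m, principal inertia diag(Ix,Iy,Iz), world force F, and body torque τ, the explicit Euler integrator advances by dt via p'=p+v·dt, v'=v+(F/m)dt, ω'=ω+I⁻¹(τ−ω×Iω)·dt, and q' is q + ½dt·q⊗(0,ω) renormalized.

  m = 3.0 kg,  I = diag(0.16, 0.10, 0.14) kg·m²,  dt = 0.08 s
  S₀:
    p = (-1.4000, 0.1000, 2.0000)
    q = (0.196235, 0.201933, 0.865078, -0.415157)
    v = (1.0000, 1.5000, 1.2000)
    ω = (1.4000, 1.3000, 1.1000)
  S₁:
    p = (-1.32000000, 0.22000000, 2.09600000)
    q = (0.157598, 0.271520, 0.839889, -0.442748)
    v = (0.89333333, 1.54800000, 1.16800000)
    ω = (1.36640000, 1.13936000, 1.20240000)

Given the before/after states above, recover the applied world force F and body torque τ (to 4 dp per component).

F = (-4.0000, 1.8000, -1.2000)
τ = (-0.0100, -0.1700, 0.0700)

ω₁ − ω₀ = (-0.03360000, -0.16064000, 0.10240000)
applied torque τ = (-0.0100, -0.1700, 0.0700)
velocity change Δv = (-0.10666667, 0.04800000, -0.03200000)
m·(v₁−v₀)/dt = (-4.0000, 1.8000, -1.2000)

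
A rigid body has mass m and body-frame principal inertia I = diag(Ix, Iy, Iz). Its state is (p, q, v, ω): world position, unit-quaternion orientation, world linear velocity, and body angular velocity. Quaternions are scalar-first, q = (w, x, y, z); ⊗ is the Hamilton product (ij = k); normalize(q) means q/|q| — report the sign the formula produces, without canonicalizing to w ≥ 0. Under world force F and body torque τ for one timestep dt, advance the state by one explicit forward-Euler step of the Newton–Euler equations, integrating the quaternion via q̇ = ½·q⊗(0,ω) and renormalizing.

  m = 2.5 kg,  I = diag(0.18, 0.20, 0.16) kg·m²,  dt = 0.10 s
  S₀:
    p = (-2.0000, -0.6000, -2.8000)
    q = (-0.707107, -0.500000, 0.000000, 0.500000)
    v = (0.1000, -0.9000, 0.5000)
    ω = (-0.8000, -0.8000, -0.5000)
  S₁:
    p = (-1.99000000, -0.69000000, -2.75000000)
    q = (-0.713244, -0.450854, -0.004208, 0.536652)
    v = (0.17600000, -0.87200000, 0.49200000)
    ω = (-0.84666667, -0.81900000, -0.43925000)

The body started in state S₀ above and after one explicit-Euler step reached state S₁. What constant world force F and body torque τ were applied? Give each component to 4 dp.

rate change Δω = (-0.04666667, -0.01900000, 0.06075000)
precession coupling = (-0.0160, 0.0080, 0.0128)
applied torque τ = (-0.1000, -0.0300, 0.1100)
v₁ − v₀ = (0.07600000, 0.02800000, -0.00800000)
m·(v₁−v₀)/dt = (1.9000, 0.7000, -0.2000)

F = (1.9000, 0.7000, -0.2000)
τ = (-0.1000, -0.0300, 0.1100)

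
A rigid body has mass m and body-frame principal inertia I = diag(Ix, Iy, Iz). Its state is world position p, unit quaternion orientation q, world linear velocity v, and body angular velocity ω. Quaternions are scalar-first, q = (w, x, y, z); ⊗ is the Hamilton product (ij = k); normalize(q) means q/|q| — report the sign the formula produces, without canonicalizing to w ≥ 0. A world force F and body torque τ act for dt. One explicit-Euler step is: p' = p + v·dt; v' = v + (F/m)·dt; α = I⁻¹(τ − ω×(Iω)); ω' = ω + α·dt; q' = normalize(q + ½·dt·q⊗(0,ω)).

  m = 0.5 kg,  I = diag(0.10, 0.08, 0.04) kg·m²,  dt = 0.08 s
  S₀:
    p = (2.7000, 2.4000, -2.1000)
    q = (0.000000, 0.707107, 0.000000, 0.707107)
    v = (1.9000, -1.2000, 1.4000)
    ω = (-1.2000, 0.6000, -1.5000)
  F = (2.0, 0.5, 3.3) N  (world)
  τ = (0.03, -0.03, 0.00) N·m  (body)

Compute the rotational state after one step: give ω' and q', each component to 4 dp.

ω' = (-1.2048, 0.4620, -1.5288)
q' = (0.0761, 0.6879, 0.0085, 0.7217)

precession coupling ω×(Iω) = (0.0360, 0.1080, 0.0144)
(τ − ω×Iω)/I = (-0.0600, -1.7250, -0.3600)
ω + α·dt = (-1.2048, 0.4620, -1.5288)
q⊗(0,ω) = (1.9091889, -0.4242642, 0.2121321, 0.4242642)
q' = normalize(q + ½dt·q⊗(0,ω)) = (0.0761, 0.6879, 0.0085, 0.7217)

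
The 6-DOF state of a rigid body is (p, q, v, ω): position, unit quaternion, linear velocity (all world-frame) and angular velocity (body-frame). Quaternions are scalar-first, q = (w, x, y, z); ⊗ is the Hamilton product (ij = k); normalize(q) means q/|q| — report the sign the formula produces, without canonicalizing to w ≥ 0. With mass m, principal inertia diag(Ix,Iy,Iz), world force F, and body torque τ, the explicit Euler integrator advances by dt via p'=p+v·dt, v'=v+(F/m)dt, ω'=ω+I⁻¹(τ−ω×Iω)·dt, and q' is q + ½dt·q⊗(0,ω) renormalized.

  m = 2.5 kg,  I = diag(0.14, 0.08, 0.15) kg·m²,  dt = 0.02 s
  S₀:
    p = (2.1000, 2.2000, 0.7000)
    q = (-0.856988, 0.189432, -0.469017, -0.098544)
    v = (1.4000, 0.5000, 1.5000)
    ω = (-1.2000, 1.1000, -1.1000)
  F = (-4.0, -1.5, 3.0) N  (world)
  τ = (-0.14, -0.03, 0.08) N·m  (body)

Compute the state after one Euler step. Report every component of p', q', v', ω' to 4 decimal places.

p' = (2.1280, 2.2100, 0.7300)
q' = (-0.8505, 0.2059, -0.4751, -0.0926)
v' = (1.3680, 0.4880, 1.5240)
ω' = (-1.2079, 1.0958, -1.0999)

a = F/m = (-1.6000, -0.6000, 1.2000)
p + v·dt = (2.1280, 2.2100, 0.7300)
v + (F/m)dt = (1.3680, 0.4880, 1.5240)
(τ − ω×Iω)/I = (-0.3950, -0.2100, 0.0053)
ω' = ω + α·dt = (-1.2079, 1.0958, -1.0999)
q⊗(0,ω) = (0.6348387, 1.6527027, -0.6160588, 0.5882416)
q + ½dt·q⊗(0,ω), renormalized = (-0.8505, 0.2059, -0.4751, -0.0926)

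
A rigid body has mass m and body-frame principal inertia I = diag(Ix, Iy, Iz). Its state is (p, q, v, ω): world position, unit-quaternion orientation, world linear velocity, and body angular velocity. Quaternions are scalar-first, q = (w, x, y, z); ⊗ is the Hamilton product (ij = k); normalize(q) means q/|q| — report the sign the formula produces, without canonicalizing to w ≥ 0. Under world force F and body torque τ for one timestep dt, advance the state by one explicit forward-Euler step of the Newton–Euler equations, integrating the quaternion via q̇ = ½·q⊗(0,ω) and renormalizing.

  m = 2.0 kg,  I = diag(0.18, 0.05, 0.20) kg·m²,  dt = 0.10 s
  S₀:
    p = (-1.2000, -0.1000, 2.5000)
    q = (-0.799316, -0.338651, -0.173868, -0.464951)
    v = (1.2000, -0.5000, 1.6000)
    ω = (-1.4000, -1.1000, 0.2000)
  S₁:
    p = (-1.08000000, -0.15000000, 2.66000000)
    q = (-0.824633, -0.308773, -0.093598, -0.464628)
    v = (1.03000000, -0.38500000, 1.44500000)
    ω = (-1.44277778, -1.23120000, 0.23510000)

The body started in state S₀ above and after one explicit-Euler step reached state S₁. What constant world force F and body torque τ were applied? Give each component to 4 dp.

F = (-3.4000, 2.3000, -3.1000)
τ = (-0.1100, -0.0600, -0.1300)

ω₁ − ω₀ = (-0.04277778, -0.13120000, 0.03510000)
τ = I·(Δω/dt) + ω₀×(Iω₀) = (-0.1100, -0.0600, -0.1300)
v₁ − v₀ = (-0.17000000, 0.11500000, -0.15500000)
F = m·Δv/dt = (-3.4000, 2.3000, -3.1000)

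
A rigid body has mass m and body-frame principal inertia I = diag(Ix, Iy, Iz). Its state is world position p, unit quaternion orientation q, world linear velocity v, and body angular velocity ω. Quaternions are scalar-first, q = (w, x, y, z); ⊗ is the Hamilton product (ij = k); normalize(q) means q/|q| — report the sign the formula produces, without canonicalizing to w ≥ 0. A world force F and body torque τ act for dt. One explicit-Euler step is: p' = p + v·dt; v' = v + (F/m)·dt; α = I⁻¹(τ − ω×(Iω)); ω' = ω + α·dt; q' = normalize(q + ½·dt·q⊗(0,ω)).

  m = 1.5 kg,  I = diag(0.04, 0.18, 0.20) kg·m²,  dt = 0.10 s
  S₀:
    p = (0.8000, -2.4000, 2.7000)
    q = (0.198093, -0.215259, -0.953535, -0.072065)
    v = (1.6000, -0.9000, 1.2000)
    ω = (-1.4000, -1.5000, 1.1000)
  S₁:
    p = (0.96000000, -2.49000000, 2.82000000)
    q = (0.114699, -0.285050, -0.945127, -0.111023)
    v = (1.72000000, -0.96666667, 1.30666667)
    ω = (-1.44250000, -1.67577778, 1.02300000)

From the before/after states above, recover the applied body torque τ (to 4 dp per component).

ω₁ − ω₀ = (-0.04250000, -0.17577778, -0.07700000)
gyro term ω₀×Iω₀ = (-0.0330, 0.2464, 0.2940)
I·α + gyro = (-0.0500, -0.0700, 0.1400)

τ = (-0.0500, -0.0700, 0.1400)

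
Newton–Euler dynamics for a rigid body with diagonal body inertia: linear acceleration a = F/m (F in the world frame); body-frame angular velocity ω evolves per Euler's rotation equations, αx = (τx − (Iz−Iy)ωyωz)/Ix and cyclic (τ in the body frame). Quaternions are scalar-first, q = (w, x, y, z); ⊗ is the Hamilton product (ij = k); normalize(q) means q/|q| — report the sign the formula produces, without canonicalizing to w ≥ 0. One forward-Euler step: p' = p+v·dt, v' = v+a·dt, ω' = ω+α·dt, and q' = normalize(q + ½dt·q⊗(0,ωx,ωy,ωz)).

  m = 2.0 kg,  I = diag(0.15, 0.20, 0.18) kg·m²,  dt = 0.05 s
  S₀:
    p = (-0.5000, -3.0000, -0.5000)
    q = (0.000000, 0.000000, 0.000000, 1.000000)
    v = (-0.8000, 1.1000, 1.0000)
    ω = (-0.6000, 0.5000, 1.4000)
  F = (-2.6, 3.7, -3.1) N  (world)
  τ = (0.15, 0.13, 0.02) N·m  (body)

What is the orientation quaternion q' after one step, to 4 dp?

Hamilton product q⊗(0,ω) = (-1.4000000, -0.5000000, -0.6000000, 0.0000000)
updated quaternion q' = (-0.0350, -0.0125, -0.0150, 0.9992)

q' = (-0.0350, -0.0125, -0.0150, 0.9992)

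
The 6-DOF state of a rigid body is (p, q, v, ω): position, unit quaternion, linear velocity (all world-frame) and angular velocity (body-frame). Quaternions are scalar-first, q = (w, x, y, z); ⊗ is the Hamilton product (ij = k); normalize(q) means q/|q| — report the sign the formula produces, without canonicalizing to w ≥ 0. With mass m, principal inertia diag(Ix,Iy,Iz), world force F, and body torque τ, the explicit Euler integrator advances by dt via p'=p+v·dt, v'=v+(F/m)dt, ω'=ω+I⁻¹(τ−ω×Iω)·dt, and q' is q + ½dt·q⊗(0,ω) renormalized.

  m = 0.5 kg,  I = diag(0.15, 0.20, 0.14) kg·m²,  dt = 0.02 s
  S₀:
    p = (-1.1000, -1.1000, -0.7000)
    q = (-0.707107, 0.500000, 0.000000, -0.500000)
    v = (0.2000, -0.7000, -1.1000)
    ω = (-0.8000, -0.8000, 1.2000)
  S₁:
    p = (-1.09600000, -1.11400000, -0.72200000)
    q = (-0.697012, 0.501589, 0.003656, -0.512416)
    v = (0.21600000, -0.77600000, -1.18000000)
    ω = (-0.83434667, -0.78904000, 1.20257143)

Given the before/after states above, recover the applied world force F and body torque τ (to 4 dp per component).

v₁ − v₀ = (0.01600000, -0.07600000, -0.08000000)
F = m·Δv/dt = (0.4000, -1.9000, -2.0000)
Δω = ω₁−ω₀ = (-0.03434667, 0.01096000, 0.00257143)
precession coupling = (0.0576, -0.0096, 0.0320)
τ = I·(Δω/dt) + ω₀×(Iω₀) = (-0.2000, 0.1000, 0.0500)

F = (0.4000, -1.9000, -2.0000)
τ = (-0.2000, 0.1000, 0.0500)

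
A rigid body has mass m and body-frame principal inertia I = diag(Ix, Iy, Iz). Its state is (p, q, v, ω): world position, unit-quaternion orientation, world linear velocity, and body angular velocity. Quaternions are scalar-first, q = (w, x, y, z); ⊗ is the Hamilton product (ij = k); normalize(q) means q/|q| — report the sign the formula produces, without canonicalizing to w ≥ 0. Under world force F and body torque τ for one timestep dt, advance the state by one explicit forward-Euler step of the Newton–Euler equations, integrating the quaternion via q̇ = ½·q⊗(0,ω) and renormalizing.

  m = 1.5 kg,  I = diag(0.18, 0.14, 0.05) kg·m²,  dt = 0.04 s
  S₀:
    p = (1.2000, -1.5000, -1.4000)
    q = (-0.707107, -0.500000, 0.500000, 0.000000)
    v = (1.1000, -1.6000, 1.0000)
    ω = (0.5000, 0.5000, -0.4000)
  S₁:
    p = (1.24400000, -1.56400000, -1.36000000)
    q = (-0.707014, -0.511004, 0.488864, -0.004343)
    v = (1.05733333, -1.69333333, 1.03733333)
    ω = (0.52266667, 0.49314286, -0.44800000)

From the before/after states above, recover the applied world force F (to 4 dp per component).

v₁ − v₀ = (-0.04266667, -0.09333333, 0.03733333)
F = m·Δv/dt = (-1.6000, -3.5000, 1.4000)

F = (-1.6000, -3.5000, 1.4000)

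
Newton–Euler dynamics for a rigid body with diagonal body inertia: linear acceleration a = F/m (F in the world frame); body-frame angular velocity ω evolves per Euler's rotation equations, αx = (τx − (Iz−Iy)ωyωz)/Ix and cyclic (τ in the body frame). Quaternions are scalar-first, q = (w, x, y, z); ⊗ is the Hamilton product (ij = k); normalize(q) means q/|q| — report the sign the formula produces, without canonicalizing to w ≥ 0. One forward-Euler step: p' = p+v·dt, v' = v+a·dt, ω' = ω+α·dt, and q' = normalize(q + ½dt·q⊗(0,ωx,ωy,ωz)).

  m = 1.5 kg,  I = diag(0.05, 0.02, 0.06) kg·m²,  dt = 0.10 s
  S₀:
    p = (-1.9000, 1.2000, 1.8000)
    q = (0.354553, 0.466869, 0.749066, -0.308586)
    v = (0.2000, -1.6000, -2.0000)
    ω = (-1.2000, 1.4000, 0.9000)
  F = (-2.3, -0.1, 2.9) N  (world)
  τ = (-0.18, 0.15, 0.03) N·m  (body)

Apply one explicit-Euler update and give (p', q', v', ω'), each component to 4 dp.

p' = (-1.8800, 1.0400, 1.6000)
q' = (0.3422, 0.4983, 0.7674, -0.2139)
v' = (0.0467, -1.6067, -1.8067)
ω' = (-1.6608, 2.0960, 0.8660)

a = F/m = (-1.5333, -0.0667, 1.9333)
p + v·dt = (-1.8800, 1.0400, 1.6000)
v' = v + a·dt = (0.0467, -1.6067, -1.8067)
gyro term ω×Iω = (0.0504, 0.0108, 0.0504)
(τ − ω×Iω)/I = (-4.6080, 6.9600, -0.3400)
ω + α·dt = (-1.6608, 2.0960, 0.8660)
q⊗(0,ω) = (-0.2107222, 0.6807162, 0.4464953, 1.8715935)
q' = normalize(q + ½dt·q⊗(0,ω)) = (0.3422, 0.4983, 0.7674, -0.2139)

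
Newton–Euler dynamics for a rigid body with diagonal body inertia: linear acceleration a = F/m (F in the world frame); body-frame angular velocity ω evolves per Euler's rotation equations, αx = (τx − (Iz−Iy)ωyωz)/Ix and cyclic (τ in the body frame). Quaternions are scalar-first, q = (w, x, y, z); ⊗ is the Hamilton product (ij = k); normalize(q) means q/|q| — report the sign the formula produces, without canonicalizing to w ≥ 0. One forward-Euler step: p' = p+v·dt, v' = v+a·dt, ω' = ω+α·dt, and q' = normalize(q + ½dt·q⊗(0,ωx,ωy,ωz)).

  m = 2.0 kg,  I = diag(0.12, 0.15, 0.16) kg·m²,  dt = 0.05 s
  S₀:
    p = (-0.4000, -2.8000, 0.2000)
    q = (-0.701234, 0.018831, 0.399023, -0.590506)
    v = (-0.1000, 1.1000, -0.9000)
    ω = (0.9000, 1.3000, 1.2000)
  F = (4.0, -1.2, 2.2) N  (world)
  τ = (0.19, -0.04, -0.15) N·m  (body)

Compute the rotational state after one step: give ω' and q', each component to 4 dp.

gyro term ω×Iω = (0.0156, -0.0432, 0.0351)
(τ − ω×Iω)/I = (1.4533, 0.0213, -1.1569)
new body rate ω' = (0.9727, 1.3011, 1.1422)
2q̇ = q⊗(0,ω) = (0.1729294, 0.6153748, -1.4656568, -1.1761212)
q + ½dt·q⊗(0,ω), renormalized = (-0.6961, 0.0342, 0.3619, -0.6191)

ω' = (0.9727, 1.3011, 1.1422)
q' = (-0.6961, 0.0342, 0.3619, -0.6191)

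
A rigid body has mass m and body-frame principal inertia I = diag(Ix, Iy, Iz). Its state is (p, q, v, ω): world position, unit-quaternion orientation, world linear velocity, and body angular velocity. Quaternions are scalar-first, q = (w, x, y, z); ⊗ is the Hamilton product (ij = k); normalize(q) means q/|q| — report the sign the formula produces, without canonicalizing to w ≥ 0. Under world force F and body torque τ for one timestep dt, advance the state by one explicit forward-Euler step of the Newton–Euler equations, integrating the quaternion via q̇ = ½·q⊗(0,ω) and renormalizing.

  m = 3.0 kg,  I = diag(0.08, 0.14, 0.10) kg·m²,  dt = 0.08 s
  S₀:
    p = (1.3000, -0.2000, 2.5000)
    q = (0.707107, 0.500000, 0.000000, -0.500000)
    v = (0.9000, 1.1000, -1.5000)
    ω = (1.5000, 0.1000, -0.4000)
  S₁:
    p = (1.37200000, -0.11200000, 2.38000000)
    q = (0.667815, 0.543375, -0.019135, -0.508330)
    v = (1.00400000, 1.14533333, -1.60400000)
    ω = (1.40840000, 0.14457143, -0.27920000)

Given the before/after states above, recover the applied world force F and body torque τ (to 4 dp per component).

velocity change Δv = (0.10400000, 0.04533333, -0.10400000)
F = m·Δv/dt = (3.9000, 1.7000, -3.9000)
rate change Δω = (-0.09160000, 0.04457143, 0.12080000)
precession coupling = (0.0016, 0.0120, 0.0090)
I·α + gyro = (-0.0900, 0.0900, 0.1600)

F = (3.9000, 1.7000, -3.9000)
τ = (-0.0900, 0.0900, 0.1600)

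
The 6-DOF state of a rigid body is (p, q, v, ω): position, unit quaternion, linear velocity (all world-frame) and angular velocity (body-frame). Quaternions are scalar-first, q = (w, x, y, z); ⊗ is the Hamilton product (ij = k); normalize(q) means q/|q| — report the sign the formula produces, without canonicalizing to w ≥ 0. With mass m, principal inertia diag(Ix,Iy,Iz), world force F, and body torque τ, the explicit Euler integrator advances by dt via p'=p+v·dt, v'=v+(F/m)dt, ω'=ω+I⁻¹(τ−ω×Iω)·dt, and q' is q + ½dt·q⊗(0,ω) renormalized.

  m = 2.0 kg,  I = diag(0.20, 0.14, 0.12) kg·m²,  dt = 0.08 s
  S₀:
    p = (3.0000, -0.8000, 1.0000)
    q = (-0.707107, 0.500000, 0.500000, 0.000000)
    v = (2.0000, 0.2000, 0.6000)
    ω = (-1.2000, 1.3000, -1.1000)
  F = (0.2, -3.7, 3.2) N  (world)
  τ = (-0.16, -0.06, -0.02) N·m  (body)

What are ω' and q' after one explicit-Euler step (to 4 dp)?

ω' = (-1.2754, 1.2054, -1.1757)
q' = (-0.7067, 0.5102, 0.4836, 0.0808)

gyro term ω×Iω = (0.0286, 0.1056, 0.0936)
angular accel α = (-0.9430, -1.1829, -0.9467)
ω + α·dt = (-1.2754, 1.2054, -1.1757)
q⊗(0,ω) = (-0.0500000, 0.2985284, -0.3692391, 2.0278177)
q' = normalize(q + ½dt·q⊗(0,ω)) = (-0.7067, 0.5102, 0.4836, 0.0808)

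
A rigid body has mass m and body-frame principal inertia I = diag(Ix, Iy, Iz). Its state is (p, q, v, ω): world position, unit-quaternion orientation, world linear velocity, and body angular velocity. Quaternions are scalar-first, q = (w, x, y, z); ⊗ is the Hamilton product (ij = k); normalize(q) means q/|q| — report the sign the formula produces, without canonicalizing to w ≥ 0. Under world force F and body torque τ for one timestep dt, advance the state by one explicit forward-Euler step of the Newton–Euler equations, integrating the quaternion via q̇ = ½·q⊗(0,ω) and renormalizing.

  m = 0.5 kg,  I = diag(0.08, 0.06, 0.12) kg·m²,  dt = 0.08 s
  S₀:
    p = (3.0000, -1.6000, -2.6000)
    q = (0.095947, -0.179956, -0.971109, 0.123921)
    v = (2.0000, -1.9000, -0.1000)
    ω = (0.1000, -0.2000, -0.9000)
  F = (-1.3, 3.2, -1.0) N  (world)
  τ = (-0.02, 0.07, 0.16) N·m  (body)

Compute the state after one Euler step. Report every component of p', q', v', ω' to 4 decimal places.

ω×(Iω) gyroscopic = (0.0108, 0.0036, 0.0004)
α = I⁻¹(τ − ω×Iω) = (-0.3850, 1.1067, 1.3300)
ω + α·dt = (0.0692, -0.1115, -0.7936)
2q̇ = q⊗(0,ω) = (-0.0646973, 0.9083770, -0.1687577, 0.0467498)
updated quaternion q' = (0.0933, -0.1435, -0.9772, 0.1257)
linear accel F/m = (-2.6000, 6.4000, -2.0000)
new position p' = (3.1600, -1.7520, -2.6080)
v' = v + a·dt = (1.7920, -1.3880, -0.2600)

p' = (3.1600, -1.7520, -2.6080)
q' = (0.0933, -0.1435, -0.9772, 0.1257)
v' = (1.7920, -1.3880, -0.2600)
ω' = (0.0692, -0.1115, -0.7936)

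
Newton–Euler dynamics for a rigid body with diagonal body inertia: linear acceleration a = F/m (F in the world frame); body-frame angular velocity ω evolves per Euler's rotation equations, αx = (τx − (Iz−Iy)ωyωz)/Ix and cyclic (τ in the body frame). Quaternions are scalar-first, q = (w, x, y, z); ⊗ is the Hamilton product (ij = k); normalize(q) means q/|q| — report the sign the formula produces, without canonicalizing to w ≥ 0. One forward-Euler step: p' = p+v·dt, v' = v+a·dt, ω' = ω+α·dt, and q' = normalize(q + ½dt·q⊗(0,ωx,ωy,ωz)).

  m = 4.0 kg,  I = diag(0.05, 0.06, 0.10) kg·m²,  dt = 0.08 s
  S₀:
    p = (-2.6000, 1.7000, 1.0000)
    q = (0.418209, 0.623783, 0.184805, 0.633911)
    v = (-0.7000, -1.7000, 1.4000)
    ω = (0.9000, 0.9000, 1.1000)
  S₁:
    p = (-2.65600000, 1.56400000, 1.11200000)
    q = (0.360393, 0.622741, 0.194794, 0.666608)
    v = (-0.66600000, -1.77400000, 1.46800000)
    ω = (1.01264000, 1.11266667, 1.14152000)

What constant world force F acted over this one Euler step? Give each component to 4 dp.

Δv = v₁−v₀ = (0.03400000, -0.07400000, 0.06800000)
m·(v₁−v₀)/dt = (1.7000, -3.7000, 3.4000)

F = (1.7000, -3.7000, 3.4000)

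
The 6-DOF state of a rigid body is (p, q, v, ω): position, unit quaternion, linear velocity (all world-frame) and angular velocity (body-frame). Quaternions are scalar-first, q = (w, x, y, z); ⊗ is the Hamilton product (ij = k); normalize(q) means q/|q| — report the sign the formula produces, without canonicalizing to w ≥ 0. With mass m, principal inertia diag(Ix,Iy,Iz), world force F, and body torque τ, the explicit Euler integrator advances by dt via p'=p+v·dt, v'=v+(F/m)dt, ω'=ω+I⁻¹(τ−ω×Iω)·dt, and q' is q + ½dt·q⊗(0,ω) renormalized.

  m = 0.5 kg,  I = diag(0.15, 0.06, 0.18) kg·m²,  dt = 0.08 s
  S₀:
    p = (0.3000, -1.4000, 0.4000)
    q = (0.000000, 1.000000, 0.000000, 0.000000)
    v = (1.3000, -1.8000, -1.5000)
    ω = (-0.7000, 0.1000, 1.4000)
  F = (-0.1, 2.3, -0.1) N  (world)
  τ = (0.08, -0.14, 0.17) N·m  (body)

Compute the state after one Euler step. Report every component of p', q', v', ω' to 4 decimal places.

p' = p + v·dt = (0.4040, -1.5440, 0.2800)
new velocity v' = (1.2840, -1.4320, -1.5160)
α = I⁻¹(τ − ω×Iω) = (0.4213, -2.8233, 0.9094)
new body rate ω' = (-0.6663, -0.1259, 1.4728)
2q̇ = q⊗(0,ω) = (0.7000000, 0.0000000, -1.4000000, 0.1000000)
q + ½dt·q⊗(0,ω), renormalized = (0.0279, 0.9980, -0.0559, 0.0040)

p' = (0.4040, -1.5440, 0.2800)
q' = (0.0279, 0.9980, -0.0559, 0.0040)
v' = (1.2840, -1.4320, -1.5160)
ω' = (-0.6663, -0.1259, 1.4728)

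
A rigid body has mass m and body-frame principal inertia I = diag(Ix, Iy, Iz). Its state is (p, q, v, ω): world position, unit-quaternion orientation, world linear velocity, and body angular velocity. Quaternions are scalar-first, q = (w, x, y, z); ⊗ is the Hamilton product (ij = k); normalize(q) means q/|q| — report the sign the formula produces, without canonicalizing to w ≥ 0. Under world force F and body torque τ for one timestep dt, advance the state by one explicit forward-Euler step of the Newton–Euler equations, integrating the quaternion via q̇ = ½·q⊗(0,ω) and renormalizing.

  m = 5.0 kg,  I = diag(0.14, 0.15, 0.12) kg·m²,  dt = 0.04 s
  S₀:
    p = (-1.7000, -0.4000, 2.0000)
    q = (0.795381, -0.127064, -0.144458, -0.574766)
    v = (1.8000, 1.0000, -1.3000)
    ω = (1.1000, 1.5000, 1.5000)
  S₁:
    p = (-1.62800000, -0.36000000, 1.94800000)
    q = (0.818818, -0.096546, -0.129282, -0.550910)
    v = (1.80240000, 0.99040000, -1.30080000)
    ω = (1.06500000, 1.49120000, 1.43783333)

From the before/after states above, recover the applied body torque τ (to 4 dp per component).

τ = (-0.1900, 0.0000, -0.1700)

rate change Δω = (-0.03500000, -0.00880000, -0.06216667)
applied torque τ = (-0.1900, 0.0000, -0.1700)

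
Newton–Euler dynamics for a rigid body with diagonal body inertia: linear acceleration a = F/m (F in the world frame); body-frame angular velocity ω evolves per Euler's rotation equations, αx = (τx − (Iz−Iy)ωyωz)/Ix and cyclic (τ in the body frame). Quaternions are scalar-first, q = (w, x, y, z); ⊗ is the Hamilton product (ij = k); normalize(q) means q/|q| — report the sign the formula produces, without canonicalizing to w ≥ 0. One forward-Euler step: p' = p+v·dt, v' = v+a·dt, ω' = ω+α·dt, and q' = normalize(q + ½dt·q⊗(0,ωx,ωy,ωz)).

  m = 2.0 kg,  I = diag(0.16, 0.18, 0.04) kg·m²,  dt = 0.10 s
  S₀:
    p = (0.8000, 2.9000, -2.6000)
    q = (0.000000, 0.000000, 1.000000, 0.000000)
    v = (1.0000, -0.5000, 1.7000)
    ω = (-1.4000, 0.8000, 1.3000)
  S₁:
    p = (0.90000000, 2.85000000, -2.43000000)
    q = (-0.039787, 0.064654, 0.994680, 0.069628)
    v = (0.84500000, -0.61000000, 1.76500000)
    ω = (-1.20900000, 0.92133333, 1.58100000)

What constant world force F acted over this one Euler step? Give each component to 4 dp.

velocity change Δv = (-0.15500000, -0.11000000, 0.06500000)
F = m·Δv/dt = (-3.1000, -2.2000, 1.3000)

F = (-3.1000, -2.2000, 1.3000)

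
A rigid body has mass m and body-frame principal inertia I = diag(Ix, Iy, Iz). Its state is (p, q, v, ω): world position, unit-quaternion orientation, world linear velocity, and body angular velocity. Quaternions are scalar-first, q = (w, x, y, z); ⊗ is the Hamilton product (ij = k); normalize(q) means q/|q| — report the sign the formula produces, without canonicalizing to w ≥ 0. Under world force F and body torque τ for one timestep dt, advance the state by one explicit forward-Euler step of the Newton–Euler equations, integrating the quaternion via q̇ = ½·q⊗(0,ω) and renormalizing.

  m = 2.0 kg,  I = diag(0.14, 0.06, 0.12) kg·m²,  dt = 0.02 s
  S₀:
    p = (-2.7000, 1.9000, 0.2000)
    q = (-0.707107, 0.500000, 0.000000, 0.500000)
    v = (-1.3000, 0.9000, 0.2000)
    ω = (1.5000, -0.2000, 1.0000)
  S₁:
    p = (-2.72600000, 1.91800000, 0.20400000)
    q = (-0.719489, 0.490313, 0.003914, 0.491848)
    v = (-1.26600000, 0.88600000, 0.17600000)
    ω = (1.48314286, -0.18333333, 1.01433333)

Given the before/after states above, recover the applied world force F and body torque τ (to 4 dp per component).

F = (3.4000, -1.4000, -2.4000)
τ = (-0.1300, 0.0800, 0.1100)

Δω = ω₁−ω₀ = (-0.01685714, 0.01666667, 0.01433333)
precession coupling = (-0.0120, 0.0300, 0.0240)
I·α + gyro = (-0.1300, 0.0800, 0.1100)
Δv = v₁−v₀ = (0.03400000, -0.01400000, -0.02400000)
m·(v₁−v₀)/dt = (3.4000, -1.4000, -2.4000)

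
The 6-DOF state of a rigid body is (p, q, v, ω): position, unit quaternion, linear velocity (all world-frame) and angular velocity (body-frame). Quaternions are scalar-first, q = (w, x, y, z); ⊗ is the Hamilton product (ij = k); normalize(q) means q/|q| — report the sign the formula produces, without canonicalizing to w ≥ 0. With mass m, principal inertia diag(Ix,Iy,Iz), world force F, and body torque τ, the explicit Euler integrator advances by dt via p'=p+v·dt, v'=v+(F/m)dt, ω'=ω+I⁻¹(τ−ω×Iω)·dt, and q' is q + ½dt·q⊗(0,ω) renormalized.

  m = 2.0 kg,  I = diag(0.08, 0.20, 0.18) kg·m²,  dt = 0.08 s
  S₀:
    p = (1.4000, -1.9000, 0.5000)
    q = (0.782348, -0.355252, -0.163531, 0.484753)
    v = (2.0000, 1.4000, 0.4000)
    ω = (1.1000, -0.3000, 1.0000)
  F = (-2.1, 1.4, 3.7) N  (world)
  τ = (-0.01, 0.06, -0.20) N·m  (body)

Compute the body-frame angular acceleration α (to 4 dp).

precession coupling ω×(Iω) = (0.0060, -0.1100, -0.0396)
angular accel α = (-0.2000, 0.8500, -0.8911)

α = (-0.2000, 0.8500, -0.8911)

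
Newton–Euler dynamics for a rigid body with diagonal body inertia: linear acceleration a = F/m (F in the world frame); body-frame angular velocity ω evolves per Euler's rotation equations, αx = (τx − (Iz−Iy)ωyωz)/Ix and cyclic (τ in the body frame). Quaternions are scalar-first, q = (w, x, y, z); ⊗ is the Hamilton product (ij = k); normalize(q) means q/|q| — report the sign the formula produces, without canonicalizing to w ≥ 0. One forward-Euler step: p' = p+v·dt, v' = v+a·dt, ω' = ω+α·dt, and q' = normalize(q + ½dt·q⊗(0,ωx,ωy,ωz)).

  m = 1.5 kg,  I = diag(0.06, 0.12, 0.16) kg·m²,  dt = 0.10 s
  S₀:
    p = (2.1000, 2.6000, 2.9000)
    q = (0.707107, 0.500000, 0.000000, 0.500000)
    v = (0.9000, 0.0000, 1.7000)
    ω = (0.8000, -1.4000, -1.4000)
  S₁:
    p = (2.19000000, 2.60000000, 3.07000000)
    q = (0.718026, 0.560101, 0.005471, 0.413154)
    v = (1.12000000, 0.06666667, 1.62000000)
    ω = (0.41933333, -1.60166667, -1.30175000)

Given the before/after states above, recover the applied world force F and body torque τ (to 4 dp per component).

F = (3.3000, 1.0000, -1.2000)
τ = (-0.1500, -0.1300, 0.0900)

ω₁ − ω₀ = (-0.38066667, -0.20166667, 0.09825000)
precession coupling = (0.0784, 0.1120, -0.0672)
applied torque τ = (-0.1500, -0.1300, 0.0900)
Δv = v₁−v₀ = (0.22000000, 0.06666667, -0.08000000)
F = m·Δv/dt = (3.3000, 1.0000, -1.2000)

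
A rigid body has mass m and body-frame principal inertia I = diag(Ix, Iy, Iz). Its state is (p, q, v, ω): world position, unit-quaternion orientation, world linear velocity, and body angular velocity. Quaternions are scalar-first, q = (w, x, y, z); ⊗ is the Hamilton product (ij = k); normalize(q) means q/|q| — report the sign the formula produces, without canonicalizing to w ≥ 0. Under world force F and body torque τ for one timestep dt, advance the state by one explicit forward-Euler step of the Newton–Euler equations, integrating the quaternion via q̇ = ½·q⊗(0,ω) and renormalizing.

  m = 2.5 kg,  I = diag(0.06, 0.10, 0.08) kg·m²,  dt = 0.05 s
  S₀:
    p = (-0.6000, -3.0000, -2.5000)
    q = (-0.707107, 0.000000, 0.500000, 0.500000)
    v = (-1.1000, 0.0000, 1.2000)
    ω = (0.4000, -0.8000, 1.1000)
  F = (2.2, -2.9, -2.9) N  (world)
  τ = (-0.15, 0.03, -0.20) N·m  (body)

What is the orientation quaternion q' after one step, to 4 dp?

Hamilton product q⊗(0,ω) = (-0.1500000, 0.6671572, 0.7656856, -0.9778177)
q + ½dt·q⊗(0,ω), renormalized = (-0.7104, 0.0167, 0.5188, 0.4753)

q' = (-0.7104, 0.0167, 0.5188, 0.4753)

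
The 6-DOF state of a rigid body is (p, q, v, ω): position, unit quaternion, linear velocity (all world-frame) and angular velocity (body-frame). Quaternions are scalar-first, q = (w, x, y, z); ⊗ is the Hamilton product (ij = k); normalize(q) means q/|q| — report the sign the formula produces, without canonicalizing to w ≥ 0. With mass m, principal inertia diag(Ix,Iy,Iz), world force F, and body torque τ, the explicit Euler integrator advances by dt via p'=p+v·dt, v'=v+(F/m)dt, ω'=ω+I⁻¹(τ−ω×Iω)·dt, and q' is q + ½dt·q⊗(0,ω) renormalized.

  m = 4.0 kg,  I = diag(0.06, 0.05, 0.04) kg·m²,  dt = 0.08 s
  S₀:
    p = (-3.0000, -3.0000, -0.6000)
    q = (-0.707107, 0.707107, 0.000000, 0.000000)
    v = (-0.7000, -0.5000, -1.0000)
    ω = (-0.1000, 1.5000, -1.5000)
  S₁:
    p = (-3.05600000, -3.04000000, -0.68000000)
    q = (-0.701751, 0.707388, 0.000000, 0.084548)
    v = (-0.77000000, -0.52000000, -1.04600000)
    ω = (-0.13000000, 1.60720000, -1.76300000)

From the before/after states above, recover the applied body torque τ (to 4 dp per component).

τ = (0.0000, 0.0700, -0.1300)

ω₁ − ω₀ = (-0.03000000, 0.10720000, -0.26300000)
applied torque τ = (0.0000, 0.0700, -0.1300)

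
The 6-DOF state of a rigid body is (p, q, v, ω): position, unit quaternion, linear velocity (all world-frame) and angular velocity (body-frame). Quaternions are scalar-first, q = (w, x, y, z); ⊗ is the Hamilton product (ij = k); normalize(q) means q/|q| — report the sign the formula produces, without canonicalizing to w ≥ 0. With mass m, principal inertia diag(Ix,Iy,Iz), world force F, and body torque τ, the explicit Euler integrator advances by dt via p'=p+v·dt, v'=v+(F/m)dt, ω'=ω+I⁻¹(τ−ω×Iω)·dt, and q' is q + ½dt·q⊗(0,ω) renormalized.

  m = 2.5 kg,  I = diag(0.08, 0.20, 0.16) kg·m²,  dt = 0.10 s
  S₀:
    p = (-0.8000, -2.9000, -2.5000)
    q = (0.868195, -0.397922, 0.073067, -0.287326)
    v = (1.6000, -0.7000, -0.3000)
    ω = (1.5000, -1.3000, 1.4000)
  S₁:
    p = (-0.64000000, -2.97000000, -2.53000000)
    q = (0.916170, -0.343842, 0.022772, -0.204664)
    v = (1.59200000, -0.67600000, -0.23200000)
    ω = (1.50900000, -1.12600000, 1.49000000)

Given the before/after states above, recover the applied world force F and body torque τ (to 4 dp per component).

F = (-0.2000, 0.6000, 1.7000)
τ = (0.0800, 0.1800, -0.0900)

rate change Δω = (0.00900000, 0.17400000, 0.09000000)
ω₀×(Iω₀) = (0.0728, -0.1680, -0.2340)
applied torque τ = (0.0800, 0.1800, -0.0900)
Δv = v₁−v₀ = (-0.00800000, 0.02400000, 0.06800000)
F = m·Δv/dt = (-0.2000, 0.6000, 1.7000)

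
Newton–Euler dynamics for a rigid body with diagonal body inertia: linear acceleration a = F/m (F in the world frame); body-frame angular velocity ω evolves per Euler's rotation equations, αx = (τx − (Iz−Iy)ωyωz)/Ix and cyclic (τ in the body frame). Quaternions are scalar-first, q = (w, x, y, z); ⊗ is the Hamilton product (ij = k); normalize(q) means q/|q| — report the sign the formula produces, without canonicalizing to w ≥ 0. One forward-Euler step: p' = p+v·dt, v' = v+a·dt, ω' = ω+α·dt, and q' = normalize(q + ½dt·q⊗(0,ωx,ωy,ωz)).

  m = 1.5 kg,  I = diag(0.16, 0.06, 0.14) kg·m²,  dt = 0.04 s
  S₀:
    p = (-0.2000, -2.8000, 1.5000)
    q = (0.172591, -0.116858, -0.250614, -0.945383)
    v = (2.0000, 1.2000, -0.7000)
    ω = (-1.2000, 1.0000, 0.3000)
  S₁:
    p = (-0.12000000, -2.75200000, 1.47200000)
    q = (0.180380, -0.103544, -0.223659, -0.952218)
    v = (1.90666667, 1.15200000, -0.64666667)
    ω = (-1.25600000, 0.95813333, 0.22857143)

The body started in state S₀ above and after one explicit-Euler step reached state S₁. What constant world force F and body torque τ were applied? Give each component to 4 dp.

Δω = ω₁−ω₀ = (-0.05600000, -0.04186667, -0.07142857)
gyro term ω₀×Iω₀ = (0.0240, -0.0072, 0.1200)
τ = I·(Δω/dt) + ω₀×(Iω₀) = (-0.2000, -0.0700, -0.1300)
v₁ − v₀ = (-0.09333333, -0.04800000, 0.05333333)
F = m·Δv/dt = (-3.5000, -1.8000, 2.0000)

F = (-3.5000, -1.8000, 2.0000)
τ = (-0.2000, -0.0700, -0.1300)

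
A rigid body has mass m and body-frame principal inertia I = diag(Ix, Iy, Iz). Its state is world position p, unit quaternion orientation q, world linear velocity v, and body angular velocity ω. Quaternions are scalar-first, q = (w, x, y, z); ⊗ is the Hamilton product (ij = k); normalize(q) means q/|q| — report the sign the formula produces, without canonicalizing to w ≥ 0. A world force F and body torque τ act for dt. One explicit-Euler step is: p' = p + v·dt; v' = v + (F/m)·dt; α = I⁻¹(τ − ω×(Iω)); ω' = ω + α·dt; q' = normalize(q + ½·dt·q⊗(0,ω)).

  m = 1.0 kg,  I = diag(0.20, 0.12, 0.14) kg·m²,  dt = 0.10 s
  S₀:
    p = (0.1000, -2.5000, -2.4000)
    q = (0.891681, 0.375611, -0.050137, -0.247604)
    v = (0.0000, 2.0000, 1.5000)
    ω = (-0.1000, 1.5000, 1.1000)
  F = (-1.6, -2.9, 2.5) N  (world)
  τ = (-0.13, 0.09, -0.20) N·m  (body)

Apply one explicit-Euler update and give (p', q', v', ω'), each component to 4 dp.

p' = (0.1000, -2.3000, -2.2500)
q' = (0.9070, 0.3853, -0.0027, -0.1699)
v' = (-0.1600, 1.7100, 1.7500)
ω' = (-0.1815, 1.5805, 0.9486)

precession coupling ω×(Iω) = (0.0330, -0.0066, 0.0120)
(τ − ω×Iω)/I = (-0.8150, 0.8050, -1.5143)
new body rate ω' = (-0.1815, 1.5805, 0.9486)
Hamilton product q⊗(0,ω) = (0.3851310, 0.2270872, 0.9491098, 1.5392519)
q + ½dt·q⊗(0,ω), renormalized = (0.9070, 0.3853, -0.0027, -0.1699)
linear accel F/m = (-1.6000, -2.9000, 2.5000)
p + v·dt = (0.1000, -2.3000, -2.2500)
v' = v + a·dt = (-0.1600, 1.7100, 1.7500)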